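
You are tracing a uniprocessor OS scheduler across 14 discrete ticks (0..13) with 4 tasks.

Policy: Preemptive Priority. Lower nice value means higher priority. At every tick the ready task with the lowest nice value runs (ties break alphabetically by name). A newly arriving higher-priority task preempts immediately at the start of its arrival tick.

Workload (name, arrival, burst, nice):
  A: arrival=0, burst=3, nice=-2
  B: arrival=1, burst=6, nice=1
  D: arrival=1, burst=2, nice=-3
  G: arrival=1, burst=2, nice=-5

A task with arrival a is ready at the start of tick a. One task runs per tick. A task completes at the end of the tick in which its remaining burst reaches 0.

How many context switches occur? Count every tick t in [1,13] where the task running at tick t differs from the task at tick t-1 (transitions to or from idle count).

t=0: ready={A} → run A
t=1: ready={A,B,D,G} → run G
t=2: ready={A,B,D,G} → run G
t=3: ready={A,B,D} → run D
t=4: ready={A,B,D} → run D
t=5: ready={A,B} → run A
t=6: ready={A,B} → run A
t=7: ready={B} → run B
t=8: ready={B} → run B
t=9: ready={B} → run B
t=10: ready={B} → run B
t=11: ready={B} → run B
t=12: ready={B} → run B
t=13: (idle)

context switches = 5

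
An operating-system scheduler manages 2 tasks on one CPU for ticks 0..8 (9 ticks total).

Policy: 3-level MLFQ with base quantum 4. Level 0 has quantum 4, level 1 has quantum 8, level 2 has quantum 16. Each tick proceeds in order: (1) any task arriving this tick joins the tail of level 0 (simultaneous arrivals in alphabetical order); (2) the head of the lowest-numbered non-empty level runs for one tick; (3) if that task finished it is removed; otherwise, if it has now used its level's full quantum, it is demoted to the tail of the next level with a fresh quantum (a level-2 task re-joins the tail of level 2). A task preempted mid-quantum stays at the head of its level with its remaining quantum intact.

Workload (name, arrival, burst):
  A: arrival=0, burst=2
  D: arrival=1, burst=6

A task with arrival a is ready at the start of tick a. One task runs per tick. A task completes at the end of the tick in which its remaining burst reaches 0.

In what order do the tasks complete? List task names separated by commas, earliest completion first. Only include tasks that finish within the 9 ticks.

t=0: L0/L1/L2 = A/-/- → run A
t=1: L0/L1/L2 = AD/-/- → run A
t=2: L0/L1/L2 = D/-/- → run D
t=3: L0/L1/L2 = D/-/- → run D
t=4: L0/L1/L2 = D/-/- → run D
t=5: L0/L1/L2 = D/-/- → run D
t=6: L0/L1/L2 = -/D/- → run D
t=7: L0/L1/L2 = -/D/- → run D
t=8: (idle)

completion order = A, D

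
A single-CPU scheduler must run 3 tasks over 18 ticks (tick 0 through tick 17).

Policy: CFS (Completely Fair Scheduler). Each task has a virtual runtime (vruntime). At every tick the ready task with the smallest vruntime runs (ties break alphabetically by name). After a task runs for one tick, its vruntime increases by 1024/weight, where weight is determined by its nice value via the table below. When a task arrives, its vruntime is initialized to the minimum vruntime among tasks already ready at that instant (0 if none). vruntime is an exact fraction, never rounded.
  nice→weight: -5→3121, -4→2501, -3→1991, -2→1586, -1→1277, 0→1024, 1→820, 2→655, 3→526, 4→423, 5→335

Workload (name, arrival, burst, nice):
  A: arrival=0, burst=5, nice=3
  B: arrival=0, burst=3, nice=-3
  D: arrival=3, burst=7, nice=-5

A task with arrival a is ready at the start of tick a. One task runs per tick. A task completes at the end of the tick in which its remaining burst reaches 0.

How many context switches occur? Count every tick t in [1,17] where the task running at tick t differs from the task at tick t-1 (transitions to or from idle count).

t=0: vr[A=0 B=0] → run A
t=1: vr[A=512/263 B=0] → run B
t=2: vr[A=512/263 B=1024/1991] → run B
t=3: vr[A=512/263 B=2048/1991 D=2048/1991] → run B
t=4: vr[A=512/263 D=2048/1991] → run D
t=5: vr[A=512/263 D=8430592/6213911] → run D
t=6: vr[A=512/263 D=10469376/6213911] → run D
t=7: vr[A=512/263 D=12508160/6213911] → run A
t=8: vr[A=1024/263 D=12508160/6213911] → run D
t=9: vr[A=1024/263 D=14546944/6213911] → run D
t=10: vr[A=1024/263 D=16585728/6213911] → run D
t=11: vr[A=1024/263 D=18624512/6213911] → run D
t=12: vr[A=1024/263] → run A
t=13: vr[A=1536/263] → run A
t=14: vr[A=2048/263] → run A
t=15: (idle)
t=16: (idle)
t=17: (idle)

context switches = 6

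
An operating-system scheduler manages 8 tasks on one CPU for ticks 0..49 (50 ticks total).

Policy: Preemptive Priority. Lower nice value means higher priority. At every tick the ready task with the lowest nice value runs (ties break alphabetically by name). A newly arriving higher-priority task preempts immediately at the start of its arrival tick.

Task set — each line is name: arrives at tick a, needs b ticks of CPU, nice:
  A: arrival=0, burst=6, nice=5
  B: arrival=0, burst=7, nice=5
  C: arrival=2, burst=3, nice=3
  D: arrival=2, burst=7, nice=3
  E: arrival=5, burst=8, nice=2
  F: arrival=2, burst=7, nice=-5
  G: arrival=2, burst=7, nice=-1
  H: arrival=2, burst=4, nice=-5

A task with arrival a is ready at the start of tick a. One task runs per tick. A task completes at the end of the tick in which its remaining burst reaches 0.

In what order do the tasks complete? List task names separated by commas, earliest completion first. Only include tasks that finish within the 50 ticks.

completion order = F, H, G, E, C, D, A, B

t=0: ready={A,B} → run A
t=1: ready={A,B} → run A
t=2: ready={A,B,C,D,F,G,H} → run F
t=3: ready={A,B,C,D,F,G,H} → run F
t=4: ready={A,B,C,D,F,G,H} → run F
t=5: ready={A,B,C,D,E,F,G,H} → run F
t=6: ready={A,B,C,D,E,F,G,H} → run F
t=7: ready={A,B,C,D,E,F,G,H} → run F
t=8: ready={A,B,C,D,E,F,G,H} → run F
t=9: ready={A,B,C,D,E,G,H} → run H
t=10: ready={A,B,C,D,E,G,H} → run H
t=11: ready={A,B,C,D,E,G,H} → run H
t=12: ready={A,B,C,D,E,G,H} → run H
t=13: ready={A,B,C,D,E,G} → run G
t=14: ready={A,B,C,D,E,G} → run G
t=15: ready={A,B,C,D,E,G} → run G
t=16: ready={A,B,C,D,E,G} → run G
t=17: ready={A,B,C,D,E,G} → run G
t=18: ready={A,B,C,D,E,G} → run G
t=19: ready={A,B,C,D,E,G} → run G
t=20: ready={A,B,C,D,E} → run E
t=21: ready={A,B,C,D,E} → run E
t=22: ready={A,B,C,D,E} → run E
t=23: ready={A,B,C,D,E} → run E
t=24: ready={A,B,C,D,E} → run E
t=25: ready={A,B,C,D,E} → run E
t=26: ready={A,B,C,D,E} → run E
t=27: ready={A,B,C,D,E} → run E
t=28: ready={A,B,C,D} → run C
t=29: ready={A,B,C,D} → run C
t=30: ready={A,B,C,D} → run C
t=31: ready={A,B,D} → run D
t=32: ready={A,B,D} → run D
t=33: ready={A,B,D} → run D
t=34: ready={A,B,D} → run D
t=35: ready={A,B,D} → run D
t=36: ready={A,B,D} → run D
t=37: ready={A,B,D} → run D
t=38: ready={A,B} → run A
t=39: ready={A,B} → run A
t=40: ready={A,B} → run A
t=41: ready={A,B} → run A
t=42: ready={B} → run B
t=43: ready={B} → run B
t=44: ready={B} → run B
t=45: ready={B} → run B
t=46: ready={B} → run B
t=47: ready={B} → run B
t=48: ready={B} → run B
t=49: (idle)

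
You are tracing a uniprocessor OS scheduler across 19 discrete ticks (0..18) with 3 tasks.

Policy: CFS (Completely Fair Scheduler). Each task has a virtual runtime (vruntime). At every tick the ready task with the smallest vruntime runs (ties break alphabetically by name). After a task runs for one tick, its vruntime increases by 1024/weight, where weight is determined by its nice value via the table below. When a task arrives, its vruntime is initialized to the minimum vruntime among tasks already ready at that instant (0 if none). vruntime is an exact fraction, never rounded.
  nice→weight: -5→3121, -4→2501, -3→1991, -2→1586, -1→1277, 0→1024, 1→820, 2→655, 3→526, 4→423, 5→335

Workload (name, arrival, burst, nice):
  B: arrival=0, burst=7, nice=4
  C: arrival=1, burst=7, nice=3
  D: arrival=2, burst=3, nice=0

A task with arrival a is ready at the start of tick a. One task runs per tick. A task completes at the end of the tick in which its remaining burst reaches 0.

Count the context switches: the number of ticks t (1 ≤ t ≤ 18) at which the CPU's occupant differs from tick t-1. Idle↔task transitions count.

context switches = 14

t=0: vr[B=0] → run B
t=1: vr[B=1024/423 C=1024/423] → run B
t=2: vr[B=2048/423 C=1024/423 D=1024/423] → run C
t=3: vr[B=2048/423 C=485888/111249 D=1024/423] → run D
t=4: vr[B=2048/423 C=485888/111249 D=1447/423] → run D
t=5: vr[B=2048/423 C=485888/111249 D=1870/423] → run C
t=6: vr[B=2048/423 C=702464/111249 D=1870/423] → run D
t=7: vr[B=2048/423 C=702464/111249] → run B
t=8: vr[B=1024/141 C=702464/111249] → run C
t=9: vr[B=1024/141 C=919040/111249] → run B
t=10: vr[B=4096/423 C=919040/111249] → run C
t=11: vr[B=4096/423 C=1135616/111249] → run B
t=12: vr[B=5120/423 C=1135616/111249] → run C
t=13: vr[B=5120/423 C=1352192/111249] → run B
t=14: vr[B=2048/141 C=1352192/111249] → run C
t=15: vr[B=2048/141 C=1568768/111249] → run C
t=16: vr[B=2048/141] → run B
t=17: (idle)
t=18: (idle)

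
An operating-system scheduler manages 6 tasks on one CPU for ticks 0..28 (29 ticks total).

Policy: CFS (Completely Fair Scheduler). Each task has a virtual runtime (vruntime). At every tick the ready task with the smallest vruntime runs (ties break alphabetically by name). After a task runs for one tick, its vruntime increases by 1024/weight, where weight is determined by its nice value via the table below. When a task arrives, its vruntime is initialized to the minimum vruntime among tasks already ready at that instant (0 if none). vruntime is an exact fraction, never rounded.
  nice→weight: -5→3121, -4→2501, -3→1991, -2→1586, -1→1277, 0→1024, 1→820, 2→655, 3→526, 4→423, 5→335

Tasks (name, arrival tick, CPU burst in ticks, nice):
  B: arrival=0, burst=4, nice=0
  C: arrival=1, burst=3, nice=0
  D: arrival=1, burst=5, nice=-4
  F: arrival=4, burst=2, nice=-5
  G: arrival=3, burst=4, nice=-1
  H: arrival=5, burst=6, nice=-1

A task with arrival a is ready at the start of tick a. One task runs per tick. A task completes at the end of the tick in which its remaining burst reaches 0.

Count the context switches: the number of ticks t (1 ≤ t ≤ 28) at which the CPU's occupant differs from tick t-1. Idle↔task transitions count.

context switches = 21

t=0: vr[B=0] → run B
t=1: vr[B=1 C=1 D=1] → run B
t=2: vr[B=2 C=1 D=1] → run C
t=3: vr[B=2 C=2 D=1 G=1] → run D
t=4: vr[B=2 C=2 D=3525/2501 F=1 G=1] → run F
t=5: vr[B=2 C=2 D=3525/2501 F=4145/3121 G=1 H=1] → run G
t=6: vr[B=2 C=2 D=3525/2501 F=4145/3121 G=2301/1277 H=1] → run H
t=7: vr[B=2 C=2 D=3525/2501 F=4145/3121 G=2301/1277 H=2301/1277] → run F
t=8: vr[B=2 C=2 D=3525/2501 G=2301/1277 H=2301/1277] → run D
t=9: vr[B=2 C=2 D=4549/2501 G=2301/1277 H=2301/1277] → run G
t=10: vr[B=2 C=2 D=4549/2501 G=3325/1277 H=2301/1277] → run H
t=11: vr[B=2 C=2 D=4549/2501 G=3325/1277 H=3325/1277] → run D
t=12: vr[B=2 C=2 D=5573/2501 G=3325/1277 H=3325/1277] → run B
t=13: vr[B=3 C=2 D=5573/2501 G=3325/1277 H=3325/1277] → run C
t=14: vr[B=3 C=3 D=5573/2501 G=3325/1277 H=3325/1277] → run D
t=15: vr[B=3 C=3 D=6597/2501 G=3325/1277 H=3325/1277] → run G
t=16: vr[B=3 C=3 D=6597/2501 G=4349/1277 H=3325/1277] → run H
t=17: vr[B=3 C=3 D=6597/2501 G=4349/1277 H=4349/1277] → run D
t=18: vr[B=3 C=3 G=4349/1277 H=4349/1277] → run B
t=19: vr[C=3 G=4349/1277 H=4349/1277] → run C
t=20: vr[G=4349/1277 H=4349/1277] → run G
t=21: vr[H=4349/1277] → run H
t=22: vr[H=5373/1277] → run H
t=23: vr[H=6397/1277] → run H
t=24: (idle)
t=25: (idle)
t=26: (idle)
t=27: (idle)
t=28: (idle)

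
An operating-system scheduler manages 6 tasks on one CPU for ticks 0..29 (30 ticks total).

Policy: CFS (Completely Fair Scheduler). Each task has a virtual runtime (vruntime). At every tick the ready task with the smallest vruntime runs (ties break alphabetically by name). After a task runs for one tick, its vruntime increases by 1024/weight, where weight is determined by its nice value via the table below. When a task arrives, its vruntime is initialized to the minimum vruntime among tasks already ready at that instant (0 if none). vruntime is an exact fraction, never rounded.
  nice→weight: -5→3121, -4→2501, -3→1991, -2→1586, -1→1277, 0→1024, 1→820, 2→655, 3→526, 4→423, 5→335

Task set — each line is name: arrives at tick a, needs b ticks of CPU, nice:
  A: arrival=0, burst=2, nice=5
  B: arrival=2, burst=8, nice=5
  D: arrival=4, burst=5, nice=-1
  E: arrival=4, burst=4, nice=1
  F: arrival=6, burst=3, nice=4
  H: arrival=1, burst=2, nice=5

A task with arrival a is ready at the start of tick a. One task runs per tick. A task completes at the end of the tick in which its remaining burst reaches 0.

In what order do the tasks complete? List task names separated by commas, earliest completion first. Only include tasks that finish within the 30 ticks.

t=0: vr[A=0] → run A
t=1: vr[A=1024/335 H=1024/335] → run A
t=2: vr[B=1024/335 H=1024/335] → run B
t=3: vr[B=2048/335 H=1024/335] → run H
t=4: vr[B=2048/335 D=2048/335 E=2048/335 H=2048/335] → run B
t=5: vr[B=3072/335 D=2048/335 E=2048/335 H=2048/335] → run D
t=6: vr[B=3072/335 D=2958336/427795 E=2048/335 F=2048/335 H=2048/335] → run E
t=7: vr[B=3072/335 D=2958336/427795 E=20224/2747 F=2048/335 H=2048/335] → run F
t=8: vr[B=3072/335 D=2958336/427795 E=20224/2747 F=1209344/141705 H=2048/335] → run H
t=9: vr[B=3072/335 D=2958336/427795 E=20224/2747 F=1209344/141705] → run D
t=10: vr[B=3072/335 D=3301376/427795 E=20224/2747 F=1209344/141705] → run E
t=11: vr[B=3072/335 D=3301376/427795 E=118272/13735 F=1209344/141705] → run D
t=12: vr[B=3072/335 D=3644416/427795 E=118272/13735 F=1209344/141705] → run D
t=13: vr[B=3072/335 D=3987456/427795 E=118272/13735 F=1209344/141705] → run F
t=14: vr[B=3072/335 D=3987456/427795 E=118272/13735 F=1552384/141705] → run E
t=15: vr[B=3072/335 D=3987456/427795 E=135424/13735 F=1552384/141705] → run B
t=16: vr[B=4096/335 D=3987456/427795 E=135424/13735 F=1552384/141705] → run D
t=17: vr[B=4096/335 E=135424/13735 F=1552384/141705] → run E
t=18: vr[B=4096/335 F=1552384/141705] → run F
t=19: vr[B=4096/335] → run B
t=20: vr[B=1024/67] → run B
t=21: vr[B=6144/335] → run B
t=22: vr[B=7168/335] → run B
t=23: vr[B=8192/335] → run B
t=24: (idle)
t=25: (idle)
t=26: (idle)
t=27: (idle)
t=28: (idle)
t=29: (idle)

completion order = A, H, D, E, F, B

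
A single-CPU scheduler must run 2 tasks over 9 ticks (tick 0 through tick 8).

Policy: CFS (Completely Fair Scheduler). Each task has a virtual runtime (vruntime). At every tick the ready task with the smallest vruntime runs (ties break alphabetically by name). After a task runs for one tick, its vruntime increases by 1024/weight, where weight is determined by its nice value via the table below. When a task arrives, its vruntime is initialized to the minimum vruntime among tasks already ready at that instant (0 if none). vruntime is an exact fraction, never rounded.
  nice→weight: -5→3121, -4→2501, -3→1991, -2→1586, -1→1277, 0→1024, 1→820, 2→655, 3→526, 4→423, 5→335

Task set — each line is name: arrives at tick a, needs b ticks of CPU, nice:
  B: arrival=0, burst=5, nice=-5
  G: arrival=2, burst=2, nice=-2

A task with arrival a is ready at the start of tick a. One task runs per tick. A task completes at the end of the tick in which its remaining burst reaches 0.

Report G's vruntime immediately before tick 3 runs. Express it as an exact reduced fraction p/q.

vruntime(G, start of tick 3) = 2048/3121

t=0: vr[B=0] → run B
t=1: vr[B=1024/3121] → run B
t=2: vr[B=2048/3121 G=2048/3121] → run B
t=3: vr[B=3072/3121 G=2048/3121] → run G
t=4: vr[B=3072/3121 G=3222016/2474953] → run B
t=5: vr[B=4096/3121 G=3222016/2474953] → run G
t=6: vr[B=4096/3121] → run B
t=7: (idle)
t=8: (idle)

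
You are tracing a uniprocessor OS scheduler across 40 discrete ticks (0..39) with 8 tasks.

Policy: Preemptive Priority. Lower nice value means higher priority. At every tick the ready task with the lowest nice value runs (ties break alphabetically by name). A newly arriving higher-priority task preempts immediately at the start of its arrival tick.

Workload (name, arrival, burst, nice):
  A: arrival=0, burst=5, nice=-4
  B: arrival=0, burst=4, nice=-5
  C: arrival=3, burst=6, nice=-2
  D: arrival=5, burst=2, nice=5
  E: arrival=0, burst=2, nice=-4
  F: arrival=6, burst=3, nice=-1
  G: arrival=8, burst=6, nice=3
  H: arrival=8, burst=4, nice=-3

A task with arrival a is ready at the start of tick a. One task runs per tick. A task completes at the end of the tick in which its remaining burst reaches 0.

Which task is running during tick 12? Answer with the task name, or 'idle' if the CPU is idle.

t=0: ready={A,B,E} → run B
t=1: ready={A,B,E} → run B
t=2: ready={A,B,E} → run B
t=3: ready={A,B,C,E} → run B
t=4: ready={A,C,E} → run A
t=5: ready={A,C,D,E} → run A
t=6: ready={A,C,D,E,F} → run A
t=7: ready={A,C,D,E,F} → run A
t=8: ready={A,C,D,E,F,G,H} → run A
t=9: ready={C,D,E,F,G,H} → run E
t=10: ready={C,D,E,F,G,H} → run E
t=11: ready={C,D,F,G,H} → run H
t=12: ready={C,D,F,G,H} → run H
t=13: ready={C,D,F,G,H} → run H
t=14: ready={C,D,F,G,H} → run H
t=15: ready={C,D,F,G} → run C
t=16: ready={C,D,F,G} → run C
t=17: ready={C,D,F,G} → run C
t=18: ready={C,D,F,G} → run C
t=19: ready={C,D,F,G} → run C
t=20: ready={C,D,F,G} → run C
t=21: ready={D,F,G} → run F
t=22: ready={D,F,G} → run F
t=23: ready={D,F,G} → run F
t=24: ready={D,G} → run G
t=25: ready={D,G} → run G
t=26: ready={D,G} → run G
t=27: ready={D,G} → run G
t=28: ready={D,G} → run G
t=29: ready={D,G} → run G
t=30: ready={D} → run D
t=31: ready={D} → run D
t=32: (idle)
t=33: (idle)
t=34: (idle)
t=35: (idle)
t=36: (idle)
t=37: (idle)
t=38: (idle)
t=39: (idle)

running at tick 12 = H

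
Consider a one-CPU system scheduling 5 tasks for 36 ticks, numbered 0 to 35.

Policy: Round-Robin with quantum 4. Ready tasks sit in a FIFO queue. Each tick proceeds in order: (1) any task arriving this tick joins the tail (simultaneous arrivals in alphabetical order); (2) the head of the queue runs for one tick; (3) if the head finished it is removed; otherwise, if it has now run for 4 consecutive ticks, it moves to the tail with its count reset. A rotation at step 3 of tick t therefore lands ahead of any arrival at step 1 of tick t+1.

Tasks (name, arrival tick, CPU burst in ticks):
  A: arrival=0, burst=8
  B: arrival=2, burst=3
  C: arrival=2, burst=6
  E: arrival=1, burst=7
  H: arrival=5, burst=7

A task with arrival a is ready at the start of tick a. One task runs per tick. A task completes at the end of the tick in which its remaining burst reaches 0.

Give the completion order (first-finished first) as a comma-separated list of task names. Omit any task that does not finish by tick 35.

t=0: queue=[A] q_used=0 → run A
t=1: queue=[A,E] q_used=1 → run A
t=2: queue=[A,E,B,C] q_used=2 → run A
t=3: queue=[A,E,B,C] q_used=3 → run A
t=4: queue=[E,B,C,A] q_used=0 → run E
t=5: queue=[E,B,C,A,H] q_used=1 → run E
t=6: queue=[E,B,C,A,H] q_used=2 → run E
t=7: queue=[E,B,C,A,H] q_used=3 → run E
t=8: queue=[B,C,A,H,E] q_used=0 → run B
t=9: queue=[B,C,A,H,E] q_used=1 → run B
t=10: queue=[B,C,A,H,E] q_used=2 → run B
t=11: queue=[C,A,H,E] q_used=0 → run C
t=12: queue=[C,A,H,E] q_used=1 → run C
t=13: queue=[C,A,H,E] q_used=2 → run C
t=14: queue=[C,A,H,E] q_used=3 → run C
t=15: queue=[A,H,E,C] q_used=0 → run A
t=16: queue=[A,H,E,C] q_used=1 → run A
t=17: queue=[A,H,E,C] q_used=2 → run A
t=18: queue=[A,H,E,C] q_used=3 → run A
t=19: queue=[H,E,C] q_used=0 → run H
t=20: queue=[H,E,C] q_used=1 → run H
t=21: queue=[H,E,C] q_used=2 → run H
t=22: queue=[H,E,C] q_used=3 → run H
t=23: queue=[E,C,H] q_used=0 → run E
t=24: queue=[E,C,H] q_used=1 → run E
t=25: queue=[E,C,H] q_used=2 → run E
t=26: queue=[C,H] q_used=0 → run C
t=27: queue=[C,H] q_used=1 → run C
t=28: queue=[H] q_used=0 → run H
t=29: queue=[H] q_used=1 → run H
t=30: queue=[H] q_used=2 → run H
t=31: (idle)
t=32: (idle)
t=33: (idle)
t=34: (idle)
t=35: (idle)

completion order = B, A, E, C, H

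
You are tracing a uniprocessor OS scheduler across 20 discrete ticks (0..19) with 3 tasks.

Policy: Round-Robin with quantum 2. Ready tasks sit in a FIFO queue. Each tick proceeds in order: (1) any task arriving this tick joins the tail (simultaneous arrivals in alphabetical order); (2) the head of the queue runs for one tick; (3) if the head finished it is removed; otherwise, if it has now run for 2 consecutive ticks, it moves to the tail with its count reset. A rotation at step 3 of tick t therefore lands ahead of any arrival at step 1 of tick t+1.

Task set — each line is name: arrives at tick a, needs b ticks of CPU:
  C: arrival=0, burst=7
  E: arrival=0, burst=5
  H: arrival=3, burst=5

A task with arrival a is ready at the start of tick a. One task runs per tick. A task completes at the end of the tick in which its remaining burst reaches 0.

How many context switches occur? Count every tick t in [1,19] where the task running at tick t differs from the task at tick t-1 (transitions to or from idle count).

t=0: queue=[C,E] q_used=0 → run C
t=1: queue=[C,E] q_used=1 → run C
t=2: queue=[E,C] q_used=0 → run E
t=3: queue=[E,C,H] q_used=1 → run E
t=4: queue=[C,H,E] q_used=0 → run C
t=5: queue=[C,H,E] q_used=1 → run C
t=6: queue=[H,E,C] q_used=0 → run H
t=7: queue=[H,E,C] q_used=1 → run H
t=8: queue=[E,C,H] q_used=0 → run E
t=9: queue=[E,C,H] q_used=1 → run E
t=10: queue=[C,H,E] q_used=0 → run C
t=11: queue=[C,H,E] q_used=1 → run C
t=12: queue=[H,E,C] q_used=0 → run H
t=13: queue=[H,E,C] q_used=1 → run H
t=14: queue=[E,C,H] q_used=0 → run E
t=15: queue=[C,H] q_used=0 → run C
t=16: queue=[H] q_used=0 → run H
t=17: (idle)
t=18: (idle)
t=19: (idle)

context switches = 10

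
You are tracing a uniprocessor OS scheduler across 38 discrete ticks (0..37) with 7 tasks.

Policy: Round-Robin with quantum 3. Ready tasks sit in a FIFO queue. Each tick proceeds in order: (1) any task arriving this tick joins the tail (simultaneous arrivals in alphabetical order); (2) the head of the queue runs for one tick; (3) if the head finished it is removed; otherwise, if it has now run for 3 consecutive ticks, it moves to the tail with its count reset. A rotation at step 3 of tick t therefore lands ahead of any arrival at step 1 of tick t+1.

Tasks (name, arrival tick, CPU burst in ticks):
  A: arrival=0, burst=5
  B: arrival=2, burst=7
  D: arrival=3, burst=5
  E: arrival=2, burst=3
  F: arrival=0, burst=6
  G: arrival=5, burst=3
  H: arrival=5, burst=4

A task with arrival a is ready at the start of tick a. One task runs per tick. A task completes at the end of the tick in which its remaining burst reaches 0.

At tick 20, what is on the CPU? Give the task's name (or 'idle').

t=0: queue=[A,F] q_used=0 → run A
t=1: queue=[A,F] q_used=1 → run A
t=2: queue=[A,F,B,E] q_used=2 → run A
t=3: queue=[F,B,E,A,D] q_used=0 → run F
t=4: queue=[F,B,E,A,D] q_used=1 → run F
t=5: queue=[F,B,E,A,D,G,H] q_used=2 → run F
t=6: queue=[B,E,A,D,G,H,F] q_used=0 → run B
t=7: queue=[B,E,A,D,G,H,F] q_used=1 → run B
t=8: queue=[B,E,A,D,G,H,F] q_used=2 → run B
t=9: queue=[E,A,D,G,H,F,B] q_used=0 → run E
t=10: queue=[E,A,D,G,H,F,B] q_used=1 → run E
t=11: queue=[E,A,D,G,H,F,B] q_used=2 → run E
t=12: queue=[A,D,G,H,F,B] q_used=0 → run A
t=13: queue=[A,D,G,H,F,B] q_used=1 → run A
t=14: queue=[D,G,H,F,B] q_used=0 → run D
t=15: queue=[D,G,H,F,B] q_used=1 → run D
t=16: queue=[D,G,H,F,B] q_used=2 → run D
t=17: queue=[G,H,F,B,D] q_used=0 → run G
t=18: queue=[G,H,F,B,D] q_used=1 → run G
t=19: queue=[G,H,F,B,D] q_used=2 → run G
t=20: queue=[H,F,B,D] q_used=0 → run H
t=21: queue=[H,F,B,D] q_used=1 → run H
t=22: queue=[H,F,B,D] q_used=2 → run H
t=23: queue=[F,B,D,H] q_used=0 → run F
t=24: queue=[F,B,D,H] q_used=1 → run F
t=25: queue=[F,B,D,H] q_used=2 → run F
t=26: queue=[B,D,H] q_used=0 → run B
t=27: queue=[B,D,H] q_used=1 → run B
t=28: queue=[B,D,H] q_used=2 → run B
t=29: queue=[D,H,B] q_used=0 → run D
t=30: queue=[D,H,B] q_used=1 → run D
t=31: queue=[H,B] q_used=0 → run H
t=32: queue=[B] q_used=0 → run B
t=33: (idle)
t=34: (idle)
t=35: (idle)
t=36: (idle)
t=37: (idle)

running at tick 20 = H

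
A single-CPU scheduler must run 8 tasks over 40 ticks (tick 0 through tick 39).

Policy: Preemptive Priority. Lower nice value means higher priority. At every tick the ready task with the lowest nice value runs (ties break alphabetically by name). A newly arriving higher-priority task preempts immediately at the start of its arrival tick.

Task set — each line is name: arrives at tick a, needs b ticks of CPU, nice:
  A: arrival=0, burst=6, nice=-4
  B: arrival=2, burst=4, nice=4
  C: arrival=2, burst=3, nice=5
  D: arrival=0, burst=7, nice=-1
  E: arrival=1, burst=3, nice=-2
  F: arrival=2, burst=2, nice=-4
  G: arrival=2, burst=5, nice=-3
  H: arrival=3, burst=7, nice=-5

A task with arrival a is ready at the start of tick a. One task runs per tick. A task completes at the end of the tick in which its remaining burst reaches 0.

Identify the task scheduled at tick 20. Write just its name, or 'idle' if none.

t=0: ready={A,D} → run A
t=1: ready={A,D,E} → run A
t=2: ready={A,B,C,D,E,F,G} → run A
t=3: ready={A,B,C,D,E,F,G,H} → run H
t=4: ready={A,B,C,D,E,F,G,H} → run H
t=5: ready={A,B,C,D,E,F,G,H} → run H
t=6: ready={A,B,C,D,E,F,G,H} → run H
t=7: ready={A,B,C,D,E,F,G,H} → run H
t=8: ready={A,B,C,D,E,F,G,H} → run H
t=9: ready={A,B,C,D,E,F,G,H} → run H
t=10: ready={A,B,C,D,E,F,G} → run A
t=11: ready={A,B,C,D,E,F,G} → run A
t=12: ready={A,B,C,D,E,F,G} → run A
t=13: ready={B,C,D,E,F,G} → run F
t=14: ready={B,C,D,E,F,G} → run F
t=15: ready={B,C,D,E,G} → run G
t=16: ready={B,C,D,E,G} → run G
t=17: ready={B,C,D,E,G} → run G
t=18: ready={B,C,D,E,G} → run G
t=19: ready={B,C,D,E,G} → run G
t=20: ready={B,C,D,E} → run E
t=21: ready={B,C,D,E} → run E
t=22: ready={B,C,D,E} → run E
t=23: ready={B,C,D} → run D
t=24: ready={B,C,D} → run D
t=25: ready={B,C,D} → run D
t=26: ready={B,C,D} → run D
t=27: ready={B,C,D} → run D
t=28: ready={B,C,D} → run D
t=29: ready={B,C,D} → run D
t=30: ready={B,C} → run B
t=31: ready={B,C} → run B
t=32: ready={B,C} → run B
t=33: ready={B,C} → run B
t=34: ready={C} → run C
t=35: ready={C} → run C
t=36: ready={C} → run C
t=37: (idle)
t=38: (idle)
t=39: (idle)

running at tick 20 = E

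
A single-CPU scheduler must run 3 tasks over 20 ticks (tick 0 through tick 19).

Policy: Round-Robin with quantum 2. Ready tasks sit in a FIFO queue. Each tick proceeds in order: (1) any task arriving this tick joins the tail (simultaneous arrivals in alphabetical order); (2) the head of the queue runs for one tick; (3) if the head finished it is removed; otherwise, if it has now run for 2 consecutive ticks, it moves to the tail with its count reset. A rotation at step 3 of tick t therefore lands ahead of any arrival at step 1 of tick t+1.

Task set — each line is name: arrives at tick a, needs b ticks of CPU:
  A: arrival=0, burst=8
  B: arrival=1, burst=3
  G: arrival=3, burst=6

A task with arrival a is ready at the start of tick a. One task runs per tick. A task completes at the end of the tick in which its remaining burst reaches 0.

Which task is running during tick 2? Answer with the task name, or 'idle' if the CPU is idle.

t=0: queue=[A] q_used=0 → run A
t=1: queue=[A,B] q_used=1 → run A
t=2: queue=[B,A] q_used=0 → run B
t=3: queue=[B,A,G] q_used=1 → run B
t=4: queue=[A,G,B] q_used=0 → run A
t=5: queue=[A,G,B] q_used=1 → run A
t=6: queue=[G,B,A] q_used=0 → run G
t=7: queue=[G,B,A] q_used=1 → run G
t=8: queue=[B,A,G] q_used=0 → run B
t=9: queue=[A,G] q_used=0 → run A
t=10: queue=[A,G] q_used=1 → run A
t=11: queue=[G,A] q_used=0 → run G
t=12: queue=[G,A] q_used=1 → run G
t=13: queue=[A,G] q_used=0 → run A
t=14: queue=[A,G] q_used=1 → run A
t=15: queue=[G] q_used=0 → run G
t=16: queue=[G] q_used=1 → run G
t=17: (idle)
t=18: (idle)
t=19: (idle)

running at tick 2 = B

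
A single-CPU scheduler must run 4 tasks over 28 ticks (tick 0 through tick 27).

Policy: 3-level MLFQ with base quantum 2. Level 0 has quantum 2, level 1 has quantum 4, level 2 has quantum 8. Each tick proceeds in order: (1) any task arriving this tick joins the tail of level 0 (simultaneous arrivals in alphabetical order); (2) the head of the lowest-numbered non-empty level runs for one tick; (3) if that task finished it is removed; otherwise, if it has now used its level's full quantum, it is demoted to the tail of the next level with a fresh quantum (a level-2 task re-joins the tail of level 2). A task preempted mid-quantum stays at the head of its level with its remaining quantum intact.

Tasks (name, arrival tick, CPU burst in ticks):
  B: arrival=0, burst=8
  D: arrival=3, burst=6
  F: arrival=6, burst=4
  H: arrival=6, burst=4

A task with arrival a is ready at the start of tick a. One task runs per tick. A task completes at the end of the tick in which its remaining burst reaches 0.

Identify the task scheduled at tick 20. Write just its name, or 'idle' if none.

t=0: L0/L1/L2 = B/-/- → run B
t=1: L0/L1/L2 = B/-/- → run B
t=2: L0/L1/L2 = -/B/- → run B
t=3: L0/L1/L2 = D/B/- → run D
t=4: L0/L1/L2 = D/B/- → run D
t=5: L0/L1/L2 = -/BD/- → run B
t=6: L0/L1/L2 = FH/BD/- → run F
t=7: L0/L1/L2 = FH/BD/- → run F
t=8: L0/L1/L2 = H/BDF/- → run H
t=9: L0/L1/L2 = H/BDF/- → run H
t=10: L0/L1/L2 = -/BDFH/- → run B
t=11: L0/L1/L2 = -/BDFH/- → run B
t=12: L0/L1/L2 = -/DFH/B → run D
t=13: L0/L1/L2 = -/DFH/B → run D
t=14: L0/L1/L2 = -/DFH/B → run D
t=15: L0/L1/L2 = -/DFH/B → run D
t=16: L0/L1/L2 = -/FH/B → run F
t=17: L0/L1/L2 = -/FH/B → run F
t=18: L0/L1/L2 = -/H/B → run H
t=19: L0/L1/L2 = -/H/B → run H
t=20: L0/L1/L2 = -/-/B → run B
t=21: L0/L1/L2 = -/-/B → run B
t=22: (idle)
t=23: (idle)
t=24: (idle)
t=25: (idle)
t=26: (idle)
t=27: (idle)

running at tick 20 = B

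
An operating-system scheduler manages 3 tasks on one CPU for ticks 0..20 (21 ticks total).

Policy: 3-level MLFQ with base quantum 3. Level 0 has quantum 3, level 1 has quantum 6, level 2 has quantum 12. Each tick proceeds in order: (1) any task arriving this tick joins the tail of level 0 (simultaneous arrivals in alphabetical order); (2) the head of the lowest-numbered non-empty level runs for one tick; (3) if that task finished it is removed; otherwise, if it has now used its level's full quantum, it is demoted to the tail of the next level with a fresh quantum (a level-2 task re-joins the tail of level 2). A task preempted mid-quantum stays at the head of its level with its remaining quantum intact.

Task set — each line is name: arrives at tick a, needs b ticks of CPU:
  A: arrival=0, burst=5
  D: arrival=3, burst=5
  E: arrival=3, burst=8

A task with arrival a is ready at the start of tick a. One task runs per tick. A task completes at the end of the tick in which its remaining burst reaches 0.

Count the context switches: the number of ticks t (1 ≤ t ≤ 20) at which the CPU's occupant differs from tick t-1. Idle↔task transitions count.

t=0: L0/L1/L2 = A/-/- → run A
t=1: L0/L1/L2 = A/-/- → run A
t=2: L0/L1/L2 = A/-/- → run A
t=3: L0/L1/L2 = DE/A/- → run D
t=4: L0/L1/L2 = DE/A/- → run D
t=5: L0/L1/L2 = DE/A/- → run D
t=6: L0/L1/L2 = E/AD/- → run E
t=7: L0/L1/L2 = E/AD/- → run E
t=8: L0/L1/L2 = E/AD/- → run E
t=9: L0/L1/L2 = -/ADE/- → run A
t=10: L0/L1/L2 = -/ADE/- → run A
t=11: L0/L1/L2 = -/DE/- → run D
t=12: L0/L1/L2 = -/DE/- → run D
t=13: L0/L1/L2 = -/E/- → run E
t=14: L0/L1/L2 = -/E/- → run E
t=15: L0/L1/L2 = -/E/- → run E
t=16: L0/L1/L2 = -/E/- → run E
t=17: L0/L1/L2 = -/E/- → run E
t=18: (idle)
t=19: (idle)
t=20: (idle)

context switches = 6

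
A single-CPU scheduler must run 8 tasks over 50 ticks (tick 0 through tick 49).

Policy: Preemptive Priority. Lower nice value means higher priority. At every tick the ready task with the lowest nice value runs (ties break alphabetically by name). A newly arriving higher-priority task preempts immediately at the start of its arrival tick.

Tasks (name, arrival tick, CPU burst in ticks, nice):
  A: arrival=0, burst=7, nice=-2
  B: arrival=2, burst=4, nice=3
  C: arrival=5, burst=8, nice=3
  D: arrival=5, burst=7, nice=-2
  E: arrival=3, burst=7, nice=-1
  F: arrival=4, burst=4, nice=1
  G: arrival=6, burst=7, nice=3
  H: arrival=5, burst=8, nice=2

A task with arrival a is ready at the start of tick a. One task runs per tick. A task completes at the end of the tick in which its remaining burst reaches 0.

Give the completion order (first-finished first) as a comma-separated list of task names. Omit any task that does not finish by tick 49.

completion order = A, D, E, F, H, B, C

t=0: ready={A} → run A
t=1: ready={A} → run A
t=2: ready={A,B} → run A
t=3: ready={A,B,E} → run A
t=4: ready={A,B,E,F} → run A
t=5: ready={A,B,C,D,E,F,H} → run A
t=6: ready={A,B,C,D,E,F,G,H} → run A
t=7: ready={B,C,D,E,F,G,H} → run D
t=8: ready={B,C,D,E,F,G,H} → run D
t=9: ready={B,C,D,E,F,G,H} → run D
t=10: ready={B,C,D,E,F,G,H} → run D
t=11: ready={B,C,D,E,F,G,H} → run D
t=12: ready={B,C,D,E,F,G,H} → run D
t=13: ready={B,C,D,E,F,G,H} → run D
t=14: ready={B,C,E,F,G,H} → run E
t=15: ready={B,C,E,F,G,H} → run E
t=16: ready={B,C,E,F,G,H} → run E
t=17: ready={B,C,E,F,G,H} → run E
t=18: ready={B,C,E,F,G,H} → run E
t=19: ready={B,C,E,F,G,H} → run E
t=20: ready={B,C,E,F,G,H} → run E
t=21: ready={B,C,F,G,H} → run F
t=22: ready={B,C,F,G,H} → run F
t=23: ready={B,C,F,G,H} → run F
t=24: ready={B,C,F,G,H} → run F
t=25: ready={B,C,G,H} → run H
t=26: ready={B,C,G,H} → run H
t=27: ready={B,C,G,H} → run H
t=28: ready={B,C,G,H} → run H
t=29: ready={B,C,G,H} → run H
t=30: ready={B,C,G,H} → run H
t=31: ready={B,C,G,H} → run H
t=32: ready={B,C,G,H} → run H
t=33: ready={B,C,G} → run B
t=34: ready={B,C,G} → run B
t=35: ready={B,C,G} → run B
t=36: ready={B,C,G} → run B
t=37: ready={C,G} → run C
t=38: ready={C,G} → run C
t=39: ready={C,G} → run C
t=40: ready={C,G} → run C
t=41: ready={C,G} → run C
t=42: ready={C,G} → run C
t=43: ready={C,G} → run C
t=44: ready={C,G} → run C
t=45: ready={G} → run G
t=46: ready={G} → run G
t=47: ready={G} → run G
t=48: ready={G} → run G
t=49: ready={G} → run G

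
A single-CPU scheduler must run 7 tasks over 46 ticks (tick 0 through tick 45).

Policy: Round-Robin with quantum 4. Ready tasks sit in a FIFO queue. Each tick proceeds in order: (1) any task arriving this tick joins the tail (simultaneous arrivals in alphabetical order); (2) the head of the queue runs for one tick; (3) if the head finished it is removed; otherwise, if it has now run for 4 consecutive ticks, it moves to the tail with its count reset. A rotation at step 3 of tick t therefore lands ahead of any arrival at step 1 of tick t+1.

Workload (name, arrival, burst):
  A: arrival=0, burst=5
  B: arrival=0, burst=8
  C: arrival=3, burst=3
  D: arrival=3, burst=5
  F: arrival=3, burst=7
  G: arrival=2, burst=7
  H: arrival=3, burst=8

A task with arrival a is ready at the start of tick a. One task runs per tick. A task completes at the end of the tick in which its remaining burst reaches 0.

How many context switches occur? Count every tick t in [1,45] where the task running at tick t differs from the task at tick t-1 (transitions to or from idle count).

context switches = 13

t=0: queue=[A,B] q_used=0 → run A
t=1: queue=[A,B] q_used=1 → run A
t=2: queue=[A,B,G] q_used=2 → run A
t=3: queue=[A,B,G,C,D,F,H] q_used=3 → run A
t=4: queue=[B,G,C,D,F,H,A] q_used=0 → run B
t=5: queue=[B,G,C,D,F,H,A] q_used=1 → run B
t=6: queue=[B,G,C,D,F,H,A] q_used=2 → run B
t=7: queue=[B,G,C,D,F,H,A] q_used=3 → run B
t=8: queue=[G,C,D,F,H,A,B] q_used=0 → run G
t=9: queue=[G,C,D,F,H,A,B] q_used=1 → run G
t=10: queue=[G,C,D,F,H,A,B] q_used=2 → run G
t=11: queue=[G,C,D,F,H,A,B] q_used=3 → run G
t=12: queue=[C,D,F,H,A,B,G] q_used=0 → run C
t=13: queue=[C,D,F,H,A,B,G] q_used=1 → run C
t=14: queue=[C,D,F,H,A,B,G] q_used=2 → run C
t=15: queue=[D,F,H,A,B,G] q_used=0 → run D
t=16: queue=[D,F,H,A,B,G] q_used=1 → run D
t=17: queue=[D,F,H,A,B,G] q_used=2 → run D
t=18: queue=[D,F,H,A,B,G] q_used=3 → run D
t=19: queue=[F,H,A,B,G,D] q_used=0 → run F
t=20: queue=[F,H,A,B,G,D] q_used=1 → run F
t=21: queue=[F,H,A,B,G,D] q_used=2 → run F
t=22: queue=[F,H,A,B,G,D] q_used=3 → run F
t=23: queue=[H,A,B,G,D,F] q_used=0 → run H
t=24: queue=[H,A,B,G,D,F] q_used=1 → run H
t=25: queue=[H,A,B,G,D,F] q_used=2 → run H
t=26: queue=[H,A,B,G,D,F] q_used=3 → run H
t=27: queue=[A,B,G,D,F,H] q_used=0 → run A
t=28: queue=[B,G,D,F,H] q_used=0 → run B
t=29: queue=[B,G,D,F,H] q_used=1 → run B
t=30: queue=[B,G,D,F,H] q_used=2 → run B
t=31: queue=[B,G,D,F,H] q_used=3 → run B
t=32: queue=[G,D,F,H] q_used=0 → run G
t=33: queue=[G,D,F,H] q_used=1 → run G
t=34: queue=[G,D,F,H] q_used=2 → run G
t=35: queue=[D,F,H] q_used=0 → run D
t=36: queue=[F,H] q_used=0 → run F
t=37: queue=[F,H] q_used=1 → run F
t=38: queue=[F,H] q_used=2 → run F
t=39: queue=[H] q_used=0 → run H
t=40: queue=[H] q_used=1 → run H
t=41: queue=[H] q_used=2 → run H
t=42: queue=[H] q_used=3 → run H
t=43: (idle)
t=44: (idle)
t=45: (idle)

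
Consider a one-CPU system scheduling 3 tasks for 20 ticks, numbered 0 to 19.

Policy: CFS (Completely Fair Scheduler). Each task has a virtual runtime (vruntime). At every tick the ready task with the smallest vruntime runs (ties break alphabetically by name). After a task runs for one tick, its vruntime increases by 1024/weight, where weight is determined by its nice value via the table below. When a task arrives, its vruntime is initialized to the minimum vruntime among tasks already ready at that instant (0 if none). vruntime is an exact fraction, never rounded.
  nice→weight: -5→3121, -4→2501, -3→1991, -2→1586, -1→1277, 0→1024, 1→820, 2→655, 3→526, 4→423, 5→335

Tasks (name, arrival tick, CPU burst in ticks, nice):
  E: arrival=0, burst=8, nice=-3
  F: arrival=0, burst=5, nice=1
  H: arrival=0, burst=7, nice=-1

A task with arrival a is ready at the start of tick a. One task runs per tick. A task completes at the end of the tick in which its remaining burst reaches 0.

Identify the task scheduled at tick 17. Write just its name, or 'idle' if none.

t=0: vr[E=0 F=0 H=0] → run E
t=1: vr[E=1024/1991 F=0 H=0] → run F
t=2: vr[E=1024/1991 F=256/205 H=0] → run H
t=3: vr[E=1024/1991 F=256/205 H=1024/1277] → run E
t=4: vr[E=2048/1991 F=256/205 H=1024/1277] → run H
t=5: vr[E=2048/1991 F=256/205 H=2048/1277] → run E
t=6: vr[E=3072/1991 F=256/205 H=2048/1277] → run F
t=7: vr[E=3072/1991 F=512/205 H=2048/1277] → run E
t=8: vr[E=4096/1991 F=512/205 H=2048/1277] → run H
t=9: vr[E=4096/1991 F=512/205 H=3072/1277] → run E
t=10: vr[E=5120/1991 F=512/205 H=3072/1277] → run H
t=11: vr[E=5120/1991 F=512/205 H=4096/1277] → run F
t=12: vr[E=5120/1991 F=768/205 H=4096/1277] → run E
t=13: vr[E=6144/1991 F=768/205 H=4096/1277] → run E
t=14: vr[E=7168/1991 F=768/205 H=4096/1277] → run H
t=15: vr[E=7168/1991 F=768/205 H=5120/1277] → run E
t=16: vr[F=768/205 H=5120/1277] → run F
t=17: vr[F=1024/205 H=5120/1277] → run H
t=18: vr[F=1024/205 H=6144/1277] → run H
t=19: vr[F=1024/205] → run F

running at tick 17 = H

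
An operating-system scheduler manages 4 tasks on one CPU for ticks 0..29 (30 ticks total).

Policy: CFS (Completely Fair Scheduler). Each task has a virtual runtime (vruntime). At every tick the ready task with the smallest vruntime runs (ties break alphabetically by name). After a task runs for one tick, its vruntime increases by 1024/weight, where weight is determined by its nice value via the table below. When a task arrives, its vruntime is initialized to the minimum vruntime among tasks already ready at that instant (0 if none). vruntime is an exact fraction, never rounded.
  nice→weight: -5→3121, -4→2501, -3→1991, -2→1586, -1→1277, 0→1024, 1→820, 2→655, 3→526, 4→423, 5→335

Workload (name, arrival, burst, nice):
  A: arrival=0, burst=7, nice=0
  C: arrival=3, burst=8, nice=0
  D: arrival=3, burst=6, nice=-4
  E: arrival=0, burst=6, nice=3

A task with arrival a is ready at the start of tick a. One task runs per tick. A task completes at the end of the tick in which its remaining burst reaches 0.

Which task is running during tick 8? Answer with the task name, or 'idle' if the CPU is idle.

running at tick 8 = D

t=0: vr[A=0 E=0] → run A
t=1: vr[A=1 E=0] → run E
t=2: vr[A=1 E=512/263] → run A
t=3: vr[A=2 C=512/263 D=512/263 E=512/263] → run C
t=4: vr[A=2 C=775/263 D=512/263 E=512/263] → run D
t=5: vr[A=2 C=775/263 D=1549824/657763 E=512/263] → run E
t=6: vr[A=2 C=775/263 D=1549824/657763 E=1024/263] → run A
t=7: vr[A=3 C=775/263 D=1549824/657763 E=1024/263] → run D
t=8: vr[A=3 C=775/263 D=1819136/657763 E=1024/263] → run D
t=9: vr[A=3 C=775/263 D=2088448/657763 E=1024/263] → run C
t=10: vr[A=3 C=1038/263 D=2088448/657763 E=1024/263] → run A
t=11: vr[A=4 C=1038/263 D=2088448/657763 E=1024/263] → run D
t=12: vr[A=4 C=1038/263 D=2357760/657763 E=1024/263] → run D
t=13: vr[A=4 C=1038/263 D=2627072/657763 E=1024/263] → run E
t=14: vr[A=4 C=1038/263 D=2627072/657763 E=1536/263] → run C
t=15: vr[A=4 C=1301/263 D=2627072/657763 E=1536/263] → run D
t=16: vr[A=4 C=1301/263 E=1536/263] → run A
t=17: vr[A=5 C=1301/263 E=1536/263] → run C
t=18: vr[A=5 C=1564/263 E=1536/263] → run A
t=19: vr[A=6 C=1564/263 E=1536/263] → run E
t=20: vr[A=6 C=1564/263 E=2048/263] → run C
t=21: vr[A=6 C=1827/263 E=2048/263] → run A
t=22: vr[C=1827/263 E=2048/263] → run C
t=23: vr[C=2090/263 E=2048/263] → run E
t=24: vr[C=2090/263 E=2560/263] → run C
t=25: vr[C=2353/263 E=2560/263] → run C
t=26: vr[E=2560/263] → run E
t=27: (idle)
t=28: (idle)
t=29: (idle)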